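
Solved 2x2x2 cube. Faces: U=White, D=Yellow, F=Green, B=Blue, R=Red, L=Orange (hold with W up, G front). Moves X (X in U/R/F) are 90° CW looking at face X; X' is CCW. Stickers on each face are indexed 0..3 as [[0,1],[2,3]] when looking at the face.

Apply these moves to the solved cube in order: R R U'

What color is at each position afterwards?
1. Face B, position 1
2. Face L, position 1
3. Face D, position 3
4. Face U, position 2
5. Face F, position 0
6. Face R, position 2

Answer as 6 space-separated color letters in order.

After move 1 (R): R=RRRR U=WGWG F=GYGY D=YBYB B=WBWB
After move 2 (R): R=RRRR U=WYWY F=GBGB D=YWYW B=GBGB
After move 3 (U'): U=YYWW F=OOGB R=GBRR B=RRGB L=GBOO
Query 1: B[1] = R
Query 2: L[1] = B
Query 3: D[3] = W
Query 4: U[2] = W
Query 5: F[0] = O
Query 6: R[2] = R

Answer: R B W W O R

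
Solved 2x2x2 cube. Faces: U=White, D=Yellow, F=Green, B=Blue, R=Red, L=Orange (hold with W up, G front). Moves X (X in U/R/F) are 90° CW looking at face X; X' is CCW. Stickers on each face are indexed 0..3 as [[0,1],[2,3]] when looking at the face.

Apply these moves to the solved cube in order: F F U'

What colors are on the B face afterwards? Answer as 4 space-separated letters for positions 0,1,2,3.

After move 1 (F): F=GGGG U=WWOO R=WRWR D=RRYY L=OYOY
After move 2 (F): F=GGGG U=WWYY R=OROR D=WWYY L=OROR
After move 3 (U'): U=WYWY F=ORGG R=GGOR B=ORBB L=BBOR
Query: B face = ORBB

Answer: O R B B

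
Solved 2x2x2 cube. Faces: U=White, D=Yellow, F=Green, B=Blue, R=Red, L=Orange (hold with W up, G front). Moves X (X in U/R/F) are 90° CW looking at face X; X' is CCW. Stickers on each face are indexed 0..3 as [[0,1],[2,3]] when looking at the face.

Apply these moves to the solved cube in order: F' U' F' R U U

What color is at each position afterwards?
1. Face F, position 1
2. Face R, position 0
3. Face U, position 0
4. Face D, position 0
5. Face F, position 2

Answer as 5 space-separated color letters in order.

Answer: R B G B O

Derivation:
After move 1 (F'): F=GGGG U=WWRR R=YRYR D=OOYY L=OWOW
After move 2 (U'): U=WRWR F=OWGG R=GGYR B=YRBB L=BBOW
After move 3 (F'): F=WGOG U=WRGY R=OGOR D=BWYY L=BROW
After move 4 (R): R=OORG U=WGGG F=WWOY D=BBYY B=YRRB
After move 5 (U): U=GWGG F=OOOY R=YRRG B=BRRB L=WWOW
After move 6 (U): U=GGGW F=YROY R=BRRG B=WWRB L=OOOW
Query 1: F[1] = R
Query 2: R[0] = B
Query 3: U[0] = G
Query 4: D[0] = B
Query 5: F[2] = O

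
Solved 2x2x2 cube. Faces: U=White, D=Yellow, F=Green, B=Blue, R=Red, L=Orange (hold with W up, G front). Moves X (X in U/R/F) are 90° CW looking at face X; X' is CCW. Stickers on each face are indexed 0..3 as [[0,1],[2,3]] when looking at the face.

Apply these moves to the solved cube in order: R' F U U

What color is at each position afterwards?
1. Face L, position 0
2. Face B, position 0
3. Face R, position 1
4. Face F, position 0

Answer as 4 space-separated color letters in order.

After move 1 (R'): R=RRRR U=WBWB F=GWGW D=YGYG B=YBYB
After move 2 (F): F=GGWW U=WBOO R=WRBR D=RRYG L=OYOG
After move 3 (U): U=OWOB F=WRWW R=YBBR B=OYYB L=GGOG
After move 4 (U): U=OOBW F=YBWW R=OYBR B=GGYB L=WROG
Query 1: L[0] = W
Query 2: B[0] = G
Query 3: R[1] = Y
Query 4: F[0] = Y

Answer: W G Y Y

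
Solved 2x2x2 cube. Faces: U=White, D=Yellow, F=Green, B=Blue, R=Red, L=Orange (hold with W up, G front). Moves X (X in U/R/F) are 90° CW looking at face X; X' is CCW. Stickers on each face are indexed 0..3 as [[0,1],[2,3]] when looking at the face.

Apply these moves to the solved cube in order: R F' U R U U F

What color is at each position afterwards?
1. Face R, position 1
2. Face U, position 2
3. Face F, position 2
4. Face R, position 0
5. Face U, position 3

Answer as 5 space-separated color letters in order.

Answer: Y W B R W

Derivation:
After move 1 (R): R=RRRR U=WGWG F=GYGY D=YBYB B=WBWB
After move 2 (F'): F=YYGG U=WGRR R=BRYR D=OOYB L=OGOW
After move 3 (U): U=RWRG F=BRGG R=WBYR B=OGWB L=YYOW
After move 4 (R): R=YWRB U=RRRG F=BOGB D=OWYO B=GGWB
After move 5 (U): U=RRGR F=YWGB R=GGRB B=YYWB L=BOOW
After move 6 (U): U=GRRR F=GGGB R=YYRB B=BOWB L=YWOW
After move 7 (F): F=GGBG U=GRWW R=RYRB D=RYYO L=YOOW
Query 1: R[1] = Y
Query 2: U[2] = W
Query 3: F[2] = B
Query 4: R[0] = R
Query 5: U[3] = W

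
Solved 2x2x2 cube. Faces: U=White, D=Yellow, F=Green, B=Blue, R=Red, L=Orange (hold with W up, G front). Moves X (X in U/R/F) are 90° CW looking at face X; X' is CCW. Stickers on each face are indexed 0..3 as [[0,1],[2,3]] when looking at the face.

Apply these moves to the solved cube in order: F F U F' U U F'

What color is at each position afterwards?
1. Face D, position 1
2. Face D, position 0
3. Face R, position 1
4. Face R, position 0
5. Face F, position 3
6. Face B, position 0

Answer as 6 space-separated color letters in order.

Answer: Y B W R O R

Derivation:
After move 1 (F): F=GGGG U=WWOO R=WRWR D=RRYY L=OYOY
After move 2 (F): F=GGGG U=WWYY R=OROR D=WWYY L=OROR
After move 3 (U): U=YWYW F=ORGG R=BBOR B=ORBB L=GGOR
After move 4 (F'): F=RGOG U=YWBO R=WBWR D=GRYY L=GWOY
After move 5 (U): U=BYOW F=WBOG R=ORWR B=GWBB L=RGOY
After move 6 (U): U=OBWY F=OROG R=GWWR B=RGBB L=WBOY
After move 7 (F'): F=RGOO U=OBGW R=RWGR D=BYYY L=WYOW
Query 1: D[1] = Y
Query 2: D[0] = B
Query 3: R[1] = W
Query 4: R[0] = R
Query 5: F[3] = O
Query 6: B[0] = R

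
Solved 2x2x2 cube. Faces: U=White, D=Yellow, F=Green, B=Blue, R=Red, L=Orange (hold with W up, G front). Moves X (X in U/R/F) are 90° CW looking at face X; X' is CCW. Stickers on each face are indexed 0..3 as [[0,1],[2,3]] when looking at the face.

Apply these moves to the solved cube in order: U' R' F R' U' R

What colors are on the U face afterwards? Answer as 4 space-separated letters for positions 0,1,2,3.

Answer: Y Y W B

Derivation:
After move 1 (U'): U=WWWW F=OOGG R=GGRR B=RRBB L=BBOO
After move 2 (R'): R=GRGR U=WBWR F=OWGW D=YOYG B=YRYB
After move 3 (F): F=GOWW U=WBOB R=WRRR D=GGYG L=BYOO
After move 4 (R'): R=RRWR U=WYOY F=GBWB D=GOYW B=GRGB
After move 5 (U'): U=YYWO F=BYWB R=GBWR B=RRGB L=GROO
After move 6 (R): R=WGRB U=YYWB F=BOWW D=GGYR B=ORYB
Query: U face = YYWB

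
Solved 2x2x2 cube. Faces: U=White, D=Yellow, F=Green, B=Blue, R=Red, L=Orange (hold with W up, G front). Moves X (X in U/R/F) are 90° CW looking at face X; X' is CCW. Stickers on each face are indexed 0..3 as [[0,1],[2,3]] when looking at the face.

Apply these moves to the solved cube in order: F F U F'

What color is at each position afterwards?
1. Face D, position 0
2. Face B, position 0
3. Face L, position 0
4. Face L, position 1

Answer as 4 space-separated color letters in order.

After move 1 (F): F=GGGG U=WWOO R=WRWR D=RRYY L=OYOY
After move 2 (F): F=GGGG U=WWYY R=OROR D=WWYY L=OROR
After move 3 (U): U=YWYW F=ORGG R=BBOR B=ORBB L=GGOR
After move 4 (F'): F=RGOG U=YWBO R=WBWR D=GRYY L=GWOY
Query 1: D[0] = G
Query 2: B[0] = O
Query 3: L[0] = G
Query 4: L[1] = W

Answer: G O G W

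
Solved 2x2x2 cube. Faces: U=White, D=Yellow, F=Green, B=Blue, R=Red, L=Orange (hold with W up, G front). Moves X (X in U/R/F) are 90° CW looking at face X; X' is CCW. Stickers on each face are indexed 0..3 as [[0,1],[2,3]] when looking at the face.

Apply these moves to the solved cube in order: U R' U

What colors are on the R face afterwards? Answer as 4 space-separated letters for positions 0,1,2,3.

After move 1 (U): U=WWWW F=RRGG R=BBRR B=OOBB L=GGOO
After move 2 (R'): R=BRBR U=WBWO F=RWGW D=YRYG B=YOYB
After move 3 (U): U=WWOB F=BRGW R=YOBR B=GGYB L=RWOO
Query: R face = YOBR

Answer: Y O B R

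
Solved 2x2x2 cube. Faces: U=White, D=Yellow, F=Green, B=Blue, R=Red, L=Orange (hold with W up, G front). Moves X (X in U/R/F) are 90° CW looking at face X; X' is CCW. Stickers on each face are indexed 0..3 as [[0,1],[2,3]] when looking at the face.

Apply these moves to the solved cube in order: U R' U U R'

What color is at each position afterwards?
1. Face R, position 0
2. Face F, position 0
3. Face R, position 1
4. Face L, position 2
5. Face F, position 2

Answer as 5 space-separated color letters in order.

Answer: G Y R O G

Derivation:
After move 1 (U): U=WWWW F=RRGG R=BBRR B=OOBB L=GGOO
After move 2 (R'): R=BRBR U=WBWO F=RWGW D=YRYG B=YOYB
After move 3 (U): U=WWOB F=BRGW R=YOBR B=GGYB L=RWOO
After move 4 (U): U=OWBW F=YOGW R=GGBR B=RWYB L=BROO
After move 5 (R'): R=GRGB U=OYBR F=YWGW D=YOYW B=GWRB
Query 1: R[0] = G
Query 2: F[0] = Y
Query 3: R[1] = R
Query 4: L[2] = O
Query 5: F[2] = G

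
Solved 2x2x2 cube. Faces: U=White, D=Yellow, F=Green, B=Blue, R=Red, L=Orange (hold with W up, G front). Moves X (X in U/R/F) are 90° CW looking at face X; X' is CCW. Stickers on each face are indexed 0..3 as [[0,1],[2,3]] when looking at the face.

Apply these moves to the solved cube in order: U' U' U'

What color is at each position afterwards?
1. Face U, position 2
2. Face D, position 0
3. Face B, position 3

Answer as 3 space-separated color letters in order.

After move 1 (U'): U=WWWW F=OOGG R=GGRR B=RRBB L=BBOO
After move 2 (U'): U=WWWW F=BBGG R=OORR B=GGBB L=RROO
After move 3 (U'): U=WWWW F=RRGG R=BBRR B=OOBB L=GGOO
Query 1: U[2] = W
Query 2: D[0] = Y
Query 3: B[3] = B

Answer: W Y B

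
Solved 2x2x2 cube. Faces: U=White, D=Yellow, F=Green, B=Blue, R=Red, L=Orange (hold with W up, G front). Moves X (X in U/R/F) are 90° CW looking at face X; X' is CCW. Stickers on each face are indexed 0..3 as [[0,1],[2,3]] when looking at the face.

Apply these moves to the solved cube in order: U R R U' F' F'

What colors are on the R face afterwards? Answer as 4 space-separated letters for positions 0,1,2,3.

Answer: O B O B

Derivation:
After move 1 (U): U=WWWW F=RRGG R=BBRR B=OOBB L=GGOO
After move 2 (R): R=RBRB U=WRWG F=RYGY D=YBYO B=WOWB
After move 3 (R): R=RRBB U=WYWY F=RBGO D=YWYW B=GORB
After move 4 (U'): U=YYWW F=GGGO R=RBBB B=RRRB L=GOOO
After move 5 (F'): F=GOGG U=YYRB R=WBYB D=OOYW L=GWOW
After move 6 (F'): F=OGGG U=YYWY R=OBOB D=WWYW L=GBOR
Query: R face = OBOB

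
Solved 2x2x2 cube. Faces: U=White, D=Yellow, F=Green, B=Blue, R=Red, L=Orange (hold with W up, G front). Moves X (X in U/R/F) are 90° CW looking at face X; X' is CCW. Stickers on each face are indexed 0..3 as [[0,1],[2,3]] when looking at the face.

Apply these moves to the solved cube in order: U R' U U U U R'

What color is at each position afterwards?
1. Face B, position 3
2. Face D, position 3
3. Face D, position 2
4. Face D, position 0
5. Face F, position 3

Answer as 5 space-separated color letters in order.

Answer: B W Y Y O

Derivation:
After move 1 (U): U=WWWW F=RRGG R=BBRR B=OOBB L=GGOO
After move 2 (R'): R=BRBR U=WBWO F=RWGW D=YRYG B=YOYB
After move 3 (U): U=WWOB F=BRGW R=YOBR B=GGYB L=RWOO
After move 4 (U): U=OWBW F=YOGW R=GGBR B=RWYB L=BROO
After move 5 (U): U=BOWW F=GGGW R=RWBR B=BRYB L=YOOO
After move 6 (U): U=WBWO F=RWGW R=BRBR B=YOYB L=GGOO
After move 7 (R'): R=RRBB U=WYWY F=RBGO D=YWYW B=GORB
Query 1: B[3] = B
Query 2: D[3] = W
Query 3: D[2] = Y
Query 4: D[0] = Y
Query 5: F[3] = O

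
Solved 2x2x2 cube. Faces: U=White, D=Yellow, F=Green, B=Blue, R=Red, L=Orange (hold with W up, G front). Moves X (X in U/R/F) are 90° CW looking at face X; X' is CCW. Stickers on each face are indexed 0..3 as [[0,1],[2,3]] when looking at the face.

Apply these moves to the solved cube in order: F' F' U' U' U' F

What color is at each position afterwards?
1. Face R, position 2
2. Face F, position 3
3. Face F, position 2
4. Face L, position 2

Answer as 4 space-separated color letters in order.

After move 1 (F'): F=GGGG U=WWRR R=YRYR D=OOYY L=OWOW
After move 2 (F'): F=GGGG U=WWYY R=OROR D=WWYY L=OROR
After move 3 (U'): U=WYWY F=ORGG R=GGOR B=ORBB L=BBOR
After move 4 (U'): U=YYWW F=BBGG R=OROR B=GGBB L=OROR
After move 5 (U'): U=YWYW F=ORGG R=BBOR B=ORBB L=GGOR
After move 6 (F): F=GOGR U=YWRG R=YBWR D=OBYY L=GWOW
Query 1: R[2] = W
Query 2: F[3] = R
Query 3: F[2] = G
Query 4: L[2] = O

Answer: W R G O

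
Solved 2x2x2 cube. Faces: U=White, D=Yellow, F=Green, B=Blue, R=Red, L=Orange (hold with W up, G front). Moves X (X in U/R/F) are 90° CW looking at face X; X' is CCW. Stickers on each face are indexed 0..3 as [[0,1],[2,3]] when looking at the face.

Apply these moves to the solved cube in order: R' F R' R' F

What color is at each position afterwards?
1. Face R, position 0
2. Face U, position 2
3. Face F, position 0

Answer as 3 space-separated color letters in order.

Answer: O G W

Derivation:
After move 1 (R'): R=RRRR U=WBWB F=GWGW D=YGYG B=YBYB
After move 2 (F): F=GGWW U=WBOO R=WRBR D=RRYG L=OYOG
After move 3 (R'): R=RRWB U=WYOY F=GBWO D=RGYW B=GBRB
After move 4 (R'): R=RBRW U=WROG F=GYWY D=RBYO B=WBGB
After move 5 (F): F=WGYY U=WRGY R=OBGW D=RRYO L=OROB
Query 1: R[0] = O
Query 2: U[2] = G
Query 3: F[0] = W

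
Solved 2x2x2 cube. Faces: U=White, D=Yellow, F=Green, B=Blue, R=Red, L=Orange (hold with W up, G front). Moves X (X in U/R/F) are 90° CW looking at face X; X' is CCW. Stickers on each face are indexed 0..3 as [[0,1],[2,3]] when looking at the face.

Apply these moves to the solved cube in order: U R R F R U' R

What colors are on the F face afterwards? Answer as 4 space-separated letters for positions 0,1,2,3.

After move 1 (U): U=WWWW F=RRGG R=BBRR B=OOBB L=GGOO
After move 2 (R): R=RBRB U=WRWG F=RYGY D=YBYO B=WOWB
After move 3 (R): R=RRBB U=WYWY F=RBGO D=YWYW B=GORB
After move 4 (F): F=GROB U=WYOG R=WRYB D=BRYW L=GYOW
After move 5 (R): R=YWBR U=WROB F=GROW D=BRYG B=GOYB
After move 6 (U'): U=RBWO F=GYOW R=GRBR B=YWYB L=GOOW
After move 7 (R): R=BGRR U=RYWW F=GROG D=BYYY B=OWBB
Query: F face = GROG

Answer: G R O G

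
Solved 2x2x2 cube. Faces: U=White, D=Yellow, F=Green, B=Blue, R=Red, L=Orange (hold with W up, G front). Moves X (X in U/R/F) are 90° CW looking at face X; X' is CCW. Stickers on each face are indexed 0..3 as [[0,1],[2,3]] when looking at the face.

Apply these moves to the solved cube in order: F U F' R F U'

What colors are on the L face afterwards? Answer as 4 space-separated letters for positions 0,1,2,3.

Answer: W Y O B

Derivation:
After move 1 (F): F=GGGG U=WWOO R=WRWR D=RRYY L=OYOY
After move 2 (U): U=OWOW F=WRGG R=BBWR B=OYBB L=GGOY
After move 3 (F'): F=RGWG U=OWBW R=RBRR D=GYYY L=GWOO
After move 4 (R): R=RRRB U=OGBG F=RYWY D=GBYO B=WYWB
After move 5 (F): F=WRYY U=OGOW R=BRGB D=RRYO L=GGOB
After move 6 (U'): U=GWOO F=GGYY R=WRGB B=BRWB L=WYOB
Query: L face = WYOB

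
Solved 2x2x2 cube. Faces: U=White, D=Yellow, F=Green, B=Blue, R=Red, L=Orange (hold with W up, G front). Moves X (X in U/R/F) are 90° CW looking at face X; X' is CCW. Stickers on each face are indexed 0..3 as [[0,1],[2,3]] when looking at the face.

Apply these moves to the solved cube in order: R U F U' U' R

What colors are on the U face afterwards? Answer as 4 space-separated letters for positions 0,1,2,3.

After move 1 (R): R=RRRR U=WGWG F=GYGY D=YBYB B=WBWB
After move 2 (U): U=WWGG F=RRGY R=WBRR B=OOWB L=GYOO
After move 3 (F): F=GRYR U=WWOY R=GBGR D=RWYB L=GYOB
After move 4 (U'): U=WYWO F=GYYR R=GRGR B=GBWB L=OOOB
After move 5 (U'): U=YOWW F=OOYR R=GYGR B=GRWB L=GBOB
After move 6 (R): R=GGRY U=YOWR F=OWYB D=RWYG B=WROB
Query: U face = YOWR

Answer: Y O W R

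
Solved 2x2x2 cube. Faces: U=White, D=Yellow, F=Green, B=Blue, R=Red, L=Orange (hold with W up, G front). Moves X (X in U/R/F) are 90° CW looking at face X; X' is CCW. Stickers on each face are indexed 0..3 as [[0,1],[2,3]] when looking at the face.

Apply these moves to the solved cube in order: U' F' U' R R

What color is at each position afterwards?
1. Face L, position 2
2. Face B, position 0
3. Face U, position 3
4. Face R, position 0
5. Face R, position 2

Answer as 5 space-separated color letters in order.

After move 1 (U'): U=WWWW F=OOGG R=GGRR B=RRBB L=BBOO
After move 2 (F'): F=OGOG U=WWGR R=YGYR D=BOYY L=BWOW
After move 3 (U'): U=WRWG F=BWOG R=OGYR B=YGBB L=RROW
After move 4 (R): R=YORG U=WWWG F=BOOY D=BBYY B=GGRB
After move 5 (R): R=RYGO U=WOWY F=BBOY D=BRYG B=GGWB
Query 1: L[2] = O
Query 2: B[0] = G
Query 3: U[3] = Y
Query 4: R[0] = R
Query 5: R[2] = G

Answer: O G Y R G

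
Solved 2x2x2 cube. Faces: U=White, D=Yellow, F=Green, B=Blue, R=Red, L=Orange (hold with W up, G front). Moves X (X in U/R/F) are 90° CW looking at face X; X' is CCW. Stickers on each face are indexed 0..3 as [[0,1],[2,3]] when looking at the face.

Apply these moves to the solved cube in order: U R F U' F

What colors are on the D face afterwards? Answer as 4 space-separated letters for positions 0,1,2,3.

After move 1 (U): U=WWWW F=RRGG R=BBRR B=OOBB L=GGOO
After move 2 (R): R=RBRB U=WRWG F=RYGY D=YBYO B=WOWB
After move 3 (F): F=GRYY U=WROG R=WBGB D=RRYO L=GYOB
After move 4 (U'): U=RGWO F=GYYY R=GRGB B=WBWB L=WOOB
After move 5 (F): F=YGYY U=RGBO R=WROB D=GGYO L=WROR
Query: D face = GGYO

Answer: G G Y O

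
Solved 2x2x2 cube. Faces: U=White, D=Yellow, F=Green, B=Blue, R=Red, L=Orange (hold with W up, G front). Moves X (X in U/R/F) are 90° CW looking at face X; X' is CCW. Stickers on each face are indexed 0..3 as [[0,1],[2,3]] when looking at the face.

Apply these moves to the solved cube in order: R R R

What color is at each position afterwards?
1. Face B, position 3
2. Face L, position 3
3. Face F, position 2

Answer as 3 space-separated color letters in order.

After move 1 (R): R=RRRR U=WGWG F=GYGY D=YBYB B=WBWB
After move 2 (R): R=RRRR U=WYWY F=GBGB D=YWYW B=GBGB
After move 3 (R): R=RRRR U=WBWB F=GWGW D=YGYG B=YBYB
Query 1: B[3] = B
Query 2: L[3] = O
Query 3: F[2] = G

Answer: B O G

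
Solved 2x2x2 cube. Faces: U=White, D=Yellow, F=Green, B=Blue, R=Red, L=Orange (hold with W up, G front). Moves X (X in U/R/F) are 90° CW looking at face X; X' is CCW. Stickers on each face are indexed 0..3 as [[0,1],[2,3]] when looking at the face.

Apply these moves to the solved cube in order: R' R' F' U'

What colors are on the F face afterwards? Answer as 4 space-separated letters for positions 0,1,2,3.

After move 1 (R'): R=RRRR U=WBWB F=GWGW D=YGYG B=YBYB
After move 2 (R'): R=RRRR U=WYWY F=GBGB D=YWYW B=GBGB
After move 3 (F'): F=BBGG U=WYRR R=WRYR D=OOYW L=OYOW
After move 4 (U'): U=YRWR F=OYGG R=BBYR B=WRGB L=GBOW
Query: F face = OYGG

Answer: O Y G G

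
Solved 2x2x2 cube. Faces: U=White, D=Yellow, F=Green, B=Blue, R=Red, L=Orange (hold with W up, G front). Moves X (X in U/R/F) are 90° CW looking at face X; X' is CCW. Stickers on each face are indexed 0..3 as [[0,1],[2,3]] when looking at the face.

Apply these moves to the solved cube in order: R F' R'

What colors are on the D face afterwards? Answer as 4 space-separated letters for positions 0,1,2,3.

After move 1 (R): R=RRRR U=WGWG F=GYGY D=YBYB B=WBWB
After move 2 (F'): F=YYGG U=WGRR R=BRYR D=OOYB L=OGOW
After move 3 (R'): R=RRBY U=WWRW F=YGGR D=OYYG B=BBOB
Query: D face = OYYG

Answer: O Y Y G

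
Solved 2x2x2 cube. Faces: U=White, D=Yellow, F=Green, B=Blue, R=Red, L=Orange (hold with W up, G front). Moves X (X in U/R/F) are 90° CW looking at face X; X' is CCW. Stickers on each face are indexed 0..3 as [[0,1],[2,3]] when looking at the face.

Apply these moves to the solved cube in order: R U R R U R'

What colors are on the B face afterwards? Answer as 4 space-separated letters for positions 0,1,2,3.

Answer: G Y W B

Derivation:
After move 1 (R): R=RRRR U=WGWG F=GYGY D=YBYB B=WBWB
After move 2 (U): U=WWGG F=RRGY R=WBRR B=OOWB L=GYOO
After move 3 (R): R=RWRB U=WRGY F=RBGB D=YWYO B=GOWB
After move 4 (R): R=RRBW U=WBGB F=RWGO D=YWYG B=YORB
After move 5 (U): U=GWBB F=RRGO R=YOBW B=GYRB L=RWOO
After move 6 (R'): R=OWYB U=GRBG F=RWGB D=YRYO B=GYWB
Query: B face = GYWB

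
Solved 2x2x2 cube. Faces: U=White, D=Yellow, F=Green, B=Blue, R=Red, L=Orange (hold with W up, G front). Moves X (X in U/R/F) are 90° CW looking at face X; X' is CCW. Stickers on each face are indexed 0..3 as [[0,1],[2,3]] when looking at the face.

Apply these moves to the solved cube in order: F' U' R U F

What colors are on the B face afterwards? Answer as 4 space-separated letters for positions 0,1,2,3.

Answer: B B R B

Derivation:
After move 1 (F'): F=GGGG U=WWRR R=YRYR D=OOYY L=OWOW
After move 2 (U'): U=WRWR F=OWGG R=GGYR B=YRBB L=BBOW
After move 3 (R): R=YGRG U=WWWG F=OOGY D=OBYY B=RRRB
After move 4 (U): U=WWGW F=YGGY R=RRRG B=BBRB L=OOOW
After move 5 (F): F=GYYG U=WWWO R=GRWG D=RRYY L=OOOB
Query: B face = BBRB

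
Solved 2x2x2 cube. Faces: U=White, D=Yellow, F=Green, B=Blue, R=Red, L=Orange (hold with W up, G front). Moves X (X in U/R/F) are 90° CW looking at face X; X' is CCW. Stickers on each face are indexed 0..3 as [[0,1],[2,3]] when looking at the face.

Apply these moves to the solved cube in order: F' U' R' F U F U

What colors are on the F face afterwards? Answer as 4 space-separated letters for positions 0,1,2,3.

Answer: B R R R

Derivation:
After move 1 (F'): F=GGGG U=WWRR R=YRYR D=OOYY L=OWOW
After move 2 (U'): U=WRWR F=OWGG R=GGYR B=YRBB L=BBOW
After move 3 (R'): R=GRGY U=WBWY F=ORGR D=OWYG B=YROB
After move 4 (F): F=GORR U=WBWB R=WRYY D=GGYG L=BOOW
After move 5 (U): U=WWBB F=WRRR R=YRYY B=BOOB L=GOOW
After move 6 (F): F=RWRR U=WWWO R=BRBY D=YYYG L=GGOG
After move 7 (U): U=WWOW F=BRRR R=BOBY B=GGOB L=RWOG
Query: F face = BRRR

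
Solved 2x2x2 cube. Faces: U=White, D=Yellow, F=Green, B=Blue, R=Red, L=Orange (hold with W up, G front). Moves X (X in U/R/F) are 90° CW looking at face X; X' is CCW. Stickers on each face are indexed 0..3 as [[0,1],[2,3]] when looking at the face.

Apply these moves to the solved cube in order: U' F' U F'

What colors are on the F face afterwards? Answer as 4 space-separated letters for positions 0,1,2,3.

Answer: G G Y O

Derivation:
After move 1 (U'): U=WWWW F=OOGG R=GGRR B=RRBB L=BBOO
After move 2 (F'): F=OGOG U=WWGR R=YGYR D=BOYY L=BWOW
After move 3 (U): U=GWRW F=YGOG R=RRYR B=BWBB L=OGOW
After move 4 (F'): F=GGYO U=GWRY R=ORBR D=GWYY L=OWOR
Query: F face = GGYO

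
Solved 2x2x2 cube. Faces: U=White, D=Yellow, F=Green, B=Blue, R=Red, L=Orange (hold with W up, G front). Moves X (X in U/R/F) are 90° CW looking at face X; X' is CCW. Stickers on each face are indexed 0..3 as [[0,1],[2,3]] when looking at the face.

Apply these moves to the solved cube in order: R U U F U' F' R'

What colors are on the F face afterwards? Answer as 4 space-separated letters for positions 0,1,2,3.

Answer: Y R R W

Derivation:
After move 1 (R): R=RRRR U=WGWG F=GYGY D=YBYB B=WBWB
After move 2 (U): U=WWGG F=RRGY R=WBRR B=OOWB L=GYOO
After move 3 (U): U=GWGW F=WBGY R=OORR B=GYWB L=RROO
After move 4 (F): F=GWYB U=GWOR R=GOWR D=ROYB L=RYOB
After move 5 (U'): U=WRGO F=RYYB R=GWWR B=GOWB L=GYOB
After move 6 (F'): F=YBRY U=WRGW R=OWRR D=YBYB L=GOOG
After move 7 (R'): R=WROR U=WWGG F=YRRW D=YBYY B=BOBB
Query: F face = YRRW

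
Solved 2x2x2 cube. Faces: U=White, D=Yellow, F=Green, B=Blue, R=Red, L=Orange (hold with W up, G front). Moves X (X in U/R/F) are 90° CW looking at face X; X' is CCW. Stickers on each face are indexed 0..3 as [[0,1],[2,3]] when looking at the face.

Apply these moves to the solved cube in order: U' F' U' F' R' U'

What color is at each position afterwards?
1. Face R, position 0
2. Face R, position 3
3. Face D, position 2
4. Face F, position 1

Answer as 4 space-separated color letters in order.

After move 1 (U'): U=WWWW F=OOGG R=GGRR B=RRBB L=BBOO
After move 2 (F'): F=OGOG U=WWGR R=YGYR D=BOYY L=BWOW
After move 3 (U'): U=WRWG F=BWOG R=OGYR B=YGBB L=RROW
After move 4 (F'): F=WGBO U=WROY R=OGBR D=RWYY L=RGOW
After move 5 (R'): R=GROB U=WBOY F=WRBY D=RGYO B=YGWB
After move 6 (U'): U=BYWO F=RGBY R=WROB B=GRWB L=YGOW
Query 1: R[0] = W
Query 2: R[3] = B
Query 3: D[2] = Y
Query 4: F[1] = G

Answer: W B Y G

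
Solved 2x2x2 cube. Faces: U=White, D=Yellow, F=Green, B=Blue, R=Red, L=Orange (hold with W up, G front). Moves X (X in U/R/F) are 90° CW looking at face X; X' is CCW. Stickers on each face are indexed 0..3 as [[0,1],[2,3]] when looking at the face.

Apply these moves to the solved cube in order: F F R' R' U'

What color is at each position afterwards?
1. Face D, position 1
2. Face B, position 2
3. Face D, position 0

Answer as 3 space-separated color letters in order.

After move 1 (F): F=GGGG U=WWOO R=WRWR D=RRYY L=OYOY
After move 2 (F): F=GGGG U=WWYY R=OROR D=WWYY L=OROR
After move 3 (R'): R=RROO U=WBYB F=GWGY D=WGYG B=YBWB
After move 4 (R'): R=RORO U=WWYY F=GBGB D=WWYY B=GBGB
After move 5 (U'): U=WYWY F=ORGB R=GBRO B=ROGB L=GBOR
Query 1: D[1] = W
Query 2: B[2] = G
Query 3: D[0] = W

Answer: W G W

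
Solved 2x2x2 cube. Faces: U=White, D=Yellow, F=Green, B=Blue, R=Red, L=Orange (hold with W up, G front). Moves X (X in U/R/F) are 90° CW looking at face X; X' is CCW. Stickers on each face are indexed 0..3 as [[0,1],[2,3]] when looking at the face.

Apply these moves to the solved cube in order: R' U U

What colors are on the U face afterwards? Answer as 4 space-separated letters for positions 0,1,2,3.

After move 1 (R'): R=RRRR U=WBWB F=GWGW D=YGYG B=YBYB
After move 2 (U): U=WWBB F=RRGW R=YBRR B=OOYB L=GWOO
After move 3 (U): U=BWBW F=YBGW R=OORR B=GWYB L=RROO
Query: U face = BWBW

Answer: B W B W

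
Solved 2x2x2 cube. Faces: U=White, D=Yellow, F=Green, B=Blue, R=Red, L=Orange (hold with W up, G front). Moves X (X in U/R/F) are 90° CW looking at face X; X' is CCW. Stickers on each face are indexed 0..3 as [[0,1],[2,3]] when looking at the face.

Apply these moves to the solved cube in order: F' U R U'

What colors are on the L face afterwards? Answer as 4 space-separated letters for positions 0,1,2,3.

After move 1 (F'): F=GGGG U=WWRR R=YRYR D=OOYY L=OWOW
After move 2 (U): U=RWRW F=YRGG R=BBYR B=OWBB L=GGOW
After move 3 (R): R=YBRB U=RRRG F=YOGY D=OBYO B=WWWB
After move 4 (U'): U=RGRR F=GGGY R=YORB B=YBWB L=WWOW
Query: L face = WWOW

Answer: W W O W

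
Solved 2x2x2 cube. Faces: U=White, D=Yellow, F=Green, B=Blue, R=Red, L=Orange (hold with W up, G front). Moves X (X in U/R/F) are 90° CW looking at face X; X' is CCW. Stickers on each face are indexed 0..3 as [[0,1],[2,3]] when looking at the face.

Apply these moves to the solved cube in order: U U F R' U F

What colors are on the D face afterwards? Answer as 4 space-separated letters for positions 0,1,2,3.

After move 1 (U): U=WWWW F=RRGG R=BBRR B=OOBB L=GGOO
After move 2 (U): U=WWWW F=BBGG R=OORR B=GGBB L=RROO
After move 3 (F): F=GBGB U=WWOR R=WOWR D=ROYY L=RYOY
After move 4 (R'): R=ORWW U=WBOG F=GWGR D=RBYB B=YGOB
After move 5 (U): U=OWGB F=ORGR R=YGWW B=RYOB L=GWOY
After move 6 (F): F=GORR U=OWYW R=GGBW D=WYYB L=GROB
Query: D face = WYYB

Answer: W Y Y B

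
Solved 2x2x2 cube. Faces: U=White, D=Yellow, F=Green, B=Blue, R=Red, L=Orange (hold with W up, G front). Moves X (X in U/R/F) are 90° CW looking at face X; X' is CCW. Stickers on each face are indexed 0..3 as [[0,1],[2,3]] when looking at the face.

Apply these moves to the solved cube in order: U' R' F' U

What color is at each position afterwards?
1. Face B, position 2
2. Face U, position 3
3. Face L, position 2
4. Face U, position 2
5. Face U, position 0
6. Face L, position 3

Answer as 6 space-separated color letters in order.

Answer: Y B O G G W

Derivation:
After move 1 (U'): U=WWWW F=OOGG R=GGRR B=RRBB L=BBOO
After move 2 (R'): R=GRGR U=WBWR F=OWGW D=YOYG B=YRYB
After move 3 (F'): F=WWOG U=WBGG R=ORYR D=BOYG L=BROW
After move 4 (U): U=GWGB F=OROG R=YRYR B=BRYB L=WWOW
Query 1: B[2] = Y
Query 2: U[3] = B
Query 3: L[2] = O
Query 4: U[2] = G
Query 5: U[0] = G
Query 6: L[3] = W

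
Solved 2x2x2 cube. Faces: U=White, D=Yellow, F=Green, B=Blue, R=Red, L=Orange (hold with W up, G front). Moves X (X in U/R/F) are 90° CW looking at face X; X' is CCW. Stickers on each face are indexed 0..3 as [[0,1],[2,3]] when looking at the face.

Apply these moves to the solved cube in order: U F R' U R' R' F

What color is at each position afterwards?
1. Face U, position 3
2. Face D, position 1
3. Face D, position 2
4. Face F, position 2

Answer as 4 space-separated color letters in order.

After move 1 (U): U=WWWW F=RRGG R=BBRR B=OOBB L=GGOO
After move 2 (F): F=GRGR U=WWOG R=WBWR D=RBYY L=GYOY
After move 3 (R'): R=BRWW U=WBOO F=GWGG D=RRYR B=YOBB
After move 4 (U): U=OWOB F=BRGG R=YOWW B=GYBB L=GWOY
After move 5 (R'): R=OWYW U=OBOG F=BWGB D=RRYG B=RYRB
After move 6 (R'): R=WWOY U=OROR F=BBGG D=RWYB B=GYRB
After move 7 (F): F=GBGB U=ORYW R=OWRY D=OWYB L=GROW
Query 1: U[3] = W
Query 2: D[1] = W
Query 3: D[2] = Y
Query 4: F[2] = G

Answer: W W Y G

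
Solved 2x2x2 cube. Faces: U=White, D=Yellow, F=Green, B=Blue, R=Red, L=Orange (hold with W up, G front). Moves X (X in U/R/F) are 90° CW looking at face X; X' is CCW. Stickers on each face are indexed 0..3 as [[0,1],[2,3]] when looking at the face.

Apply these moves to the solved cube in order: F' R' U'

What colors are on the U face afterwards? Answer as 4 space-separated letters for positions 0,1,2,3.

After move 1 (F'): F=GGGG U=WWRR R=YRYR D=OOYY L=OWOW
After move 2 (R'): R=RRYY U=WBRB F=GWGR D=OGYG B=YBOB
After move 3 (U'): U=BBWR F=OWGR R=GWYY B=RROB L=YBOW
Query: U face = BBWR

Answer: B B W R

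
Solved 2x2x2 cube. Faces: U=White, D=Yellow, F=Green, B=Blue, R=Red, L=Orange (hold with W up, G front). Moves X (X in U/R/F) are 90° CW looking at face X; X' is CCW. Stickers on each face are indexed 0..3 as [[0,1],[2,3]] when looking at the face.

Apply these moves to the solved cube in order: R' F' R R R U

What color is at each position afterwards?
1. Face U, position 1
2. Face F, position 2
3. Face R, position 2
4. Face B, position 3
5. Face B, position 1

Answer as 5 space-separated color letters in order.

Answer: W G G B B

Derivation:
After move 1 (R'): R=RRRR U=WBWB F=GWGW D=YGYG B=YBYB
After move 2 (F'): F=WWGG U=WBRR R=GRYR D=OOYG L=OBOW
After move 3 (R): R=YGRR U=WWRG F=WOGG D=OYYY B=RBBB
After move 4 (R): R=RYRG U=WORG F=WYGY D=OBYR B=GBWB
After move 5 (R): R=RRGY U=WYRY F=WBGR D=OWYG B=GBOB
After move 6 (U): U=RWYY F=RRGR R=GBGY B=OBOB L=WBOW
Query 1: U[1] = W
Query 2: F[2] = G
Query 3: R[2] = G
Query 4: B[3] = B
Query 5: B[1] = B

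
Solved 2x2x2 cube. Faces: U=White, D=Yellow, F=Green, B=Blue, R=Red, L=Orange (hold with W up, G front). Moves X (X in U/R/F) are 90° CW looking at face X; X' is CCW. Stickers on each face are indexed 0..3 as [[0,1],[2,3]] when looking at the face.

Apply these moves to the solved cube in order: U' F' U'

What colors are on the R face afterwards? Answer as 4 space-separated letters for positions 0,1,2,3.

After move 1 (U'): U=WWWW F=OOGG R=GGRR B=RRBB L=BBOO
After move 2 (F'): F=OGOG U=WWGR R=YGYR D=BOYY L=BWOW
After move 3 (U'): U=WRWG F=BWOG R=OGYR B=YGBB L=RROW
Query: R face = OGYR

Answer: O G Y R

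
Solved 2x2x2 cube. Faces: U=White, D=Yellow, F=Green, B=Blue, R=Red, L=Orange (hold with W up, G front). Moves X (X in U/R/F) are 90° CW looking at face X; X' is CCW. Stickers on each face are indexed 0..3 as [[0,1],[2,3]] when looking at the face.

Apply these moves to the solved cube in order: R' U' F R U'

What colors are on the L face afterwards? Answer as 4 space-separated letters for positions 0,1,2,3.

After move 1 (R'): R=RRRR U=WBWB F=GWGW D=YGYG B=YBYB
After move 2 (U'): U=BBWW F=OOGW R=GWRR B=RRYB L=YBOO
After move 3 (F): F=GOWO U=BBOB R=WWWR D=RGYG L=YYOG
After move 4 (R): R=WWRW U=BOOO F=GGWG D=RYYR B=BRBB
After move 5 (U'): U=OOBO F=YYWG R=GGRW B=WWBB L=BROG
Query: L face = BROG

Answer: B R O G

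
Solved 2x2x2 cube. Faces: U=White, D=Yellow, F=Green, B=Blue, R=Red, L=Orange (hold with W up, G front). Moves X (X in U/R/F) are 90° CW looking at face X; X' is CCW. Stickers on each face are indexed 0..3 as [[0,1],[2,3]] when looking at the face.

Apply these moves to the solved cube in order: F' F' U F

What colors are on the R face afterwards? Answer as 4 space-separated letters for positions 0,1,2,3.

After move 1 (F'): F=GGGG U=WWRR R=YRYR D=OOYY L=OWOW
After move 2 (F'): F=GGGG U=WWYY R=OROR D=WWYY L=OROR
After move 3 (U): U=YWYW F=ORGG R=BBOR B=ORBB L=GGOR
After move 4 (F): F=GOGR U=YWRG R=YBWR D=OBYY L=GWOW
Query: R face = YBWR

Answer: Y B W R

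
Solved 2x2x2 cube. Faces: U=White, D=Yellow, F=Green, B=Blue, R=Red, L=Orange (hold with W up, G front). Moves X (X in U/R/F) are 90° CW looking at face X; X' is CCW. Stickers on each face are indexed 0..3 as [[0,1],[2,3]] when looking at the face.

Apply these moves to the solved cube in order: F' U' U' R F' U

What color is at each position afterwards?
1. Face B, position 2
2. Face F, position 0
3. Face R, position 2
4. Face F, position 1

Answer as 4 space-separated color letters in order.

After move 1 (F'): F=GGGG U=WWRR R=YRYR D=OOYY L=OWOW
After move 2 (U'): U=WRWR F=OWGG R=GGYR B=YRBB L=BBOW
After move 3 (U'): U=RRWW F=BBGG R=OWYR B=GGBB L=YROW
After move 4 (R): R=YORW U=RBWG F=BOGY D=OBYG B=WGRB
After move 5 (F'): F=OYBG U=RBYR R=BOOW D=RWYG L=YGOW
After move 6 (U): U=YRRB F=BOBG R=WGOW B=YGRB L=OYOW
Query 1: B[2] = R
Query 2: F[0] = B
Query 3: R[2] = O
Query 4: F[1] = O

Answer: R B O O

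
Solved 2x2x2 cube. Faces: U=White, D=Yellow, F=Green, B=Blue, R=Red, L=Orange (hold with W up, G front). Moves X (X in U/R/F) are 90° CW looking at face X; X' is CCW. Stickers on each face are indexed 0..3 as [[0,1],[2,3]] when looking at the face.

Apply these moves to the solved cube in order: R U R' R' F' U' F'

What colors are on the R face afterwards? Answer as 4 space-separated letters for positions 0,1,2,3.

Answer: O O Y W

Derivation:
After move 1 (R): R=RRRR U=WGWG F=GYGY D=YBYB B=WBWB
After move 2 (U): U=WWGG F=RRGY R=WBRR B=OOWB L=GYOO
After move 3 (R'): R=BRWR U=WWGO F=RWGG D=YRYY B=BOBB
After move 4 (R'): R=RRBW U=WBGB F=RWGO D=YWYG B=YORB
After move 5 (F'): F=WORG U=WBRB R=WRYW D=YOYG L=GBOG
After move 6 (U'): U=BBWR F=GBRG R=WOYW B=WRRB L=YOOG
After move 7 (F'): F=BGGR U=BBWY R=OOYW D=OGYG L=YROW
Query: R face = OOYW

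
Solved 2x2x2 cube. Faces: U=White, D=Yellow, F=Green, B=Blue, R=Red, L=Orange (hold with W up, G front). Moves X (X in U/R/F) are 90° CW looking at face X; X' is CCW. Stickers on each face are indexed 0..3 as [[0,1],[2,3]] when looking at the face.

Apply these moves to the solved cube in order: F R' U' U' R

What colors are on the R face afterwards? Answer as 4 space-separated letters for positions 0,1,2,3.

Answer: W O W Y

Derivation:
After move 1 (F): F=GGGG U=WWOO R=WRWR D=RRYY L=OYOY
After move 2 (R'): R=RRWW U=WBOB F=GWGO D=RGYG B=YBRB
After move 3 (U'): U=BBWO F=OYGO R=GWWW B=RRRB L=YBOY
After move 4 (U'): U=BOBW F=YBGO R=OYWW B=GWRB L=RROY
After move 5 (R): R=WOWY U=BBBO F=YGGG D=RRYG B=WWOB
Query: R face = WOWY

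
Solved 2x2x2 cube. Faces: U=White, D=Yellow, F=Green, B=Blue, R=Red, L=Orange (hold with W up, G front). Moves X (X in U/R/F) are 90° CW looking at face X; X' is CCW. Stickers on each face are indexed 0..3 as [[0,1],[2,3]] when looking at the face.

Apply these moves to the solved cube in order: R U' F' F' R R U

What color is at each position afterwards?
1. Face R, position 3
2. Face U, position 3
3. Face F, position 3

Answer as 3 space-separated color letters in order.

Answer: O W R

Derivation:
After move 1 (R): R=RRRR U=WGWG F=GYGY D=YBYB B=WBWB
After move 2 (U'): U=GGWW F=OOGY R=GYRR B=RRWB L=WBOO
After move 3 (F'): F=OYOG U=GGGR R=BYYR D=BOYB L=WWOW
After move 4 (F'): F=YGOO U=GGBY R=OYBR D=WWYB L=WROG
After move 5 (R): R=BORY U=GGBO F=YWOB D=WWYR B=YRGB
After move 6 (R): R=RBYO U=GWBB F=YWOR D=WGYY B=ORGB
After move 7 (U): U=BGBW F=RBOR R=ORYO B=WRGB L=YWOG
Query 1: R[3] = O
Query 2: U[3] = W
Query 3: F[3] = R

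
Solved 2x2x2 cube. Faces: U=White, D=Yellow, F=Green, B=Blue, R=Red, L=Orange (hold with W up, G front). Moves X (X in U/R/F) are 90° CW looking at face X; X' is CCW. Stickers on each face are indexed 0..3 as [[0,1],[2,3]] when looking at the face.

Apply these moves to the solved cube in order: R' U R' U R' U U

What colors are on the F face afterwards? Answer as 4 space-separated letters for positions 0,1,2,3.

After move 1 (R'): R=RRRR U=WBWB F=GWGW D=YGYG B=YBYB
After move 2 (U): U=WWBB F=RRGW R=YBRR B=OOYB L=GWOO
After move 3 (R'): R=BRYR U=WYBO F=RWGB D=YRYW B=GOGB
After move 4 (U): U=BWOY F=BRGB R=GOYR B=GWGB L=RWOO
After move 5 (R'): R=ORGY U=BGOG F=BWGY D=YRYB B=WWRB
After move 6 (U): U=OBGG F=ORGY R=WWGY B=RWRB L=BWOO
After move 7 (U): U=GOGB F=WWGY R=RWGY B=BWRB L=OROO
Query: F face = WWGY

Answer: W W G Y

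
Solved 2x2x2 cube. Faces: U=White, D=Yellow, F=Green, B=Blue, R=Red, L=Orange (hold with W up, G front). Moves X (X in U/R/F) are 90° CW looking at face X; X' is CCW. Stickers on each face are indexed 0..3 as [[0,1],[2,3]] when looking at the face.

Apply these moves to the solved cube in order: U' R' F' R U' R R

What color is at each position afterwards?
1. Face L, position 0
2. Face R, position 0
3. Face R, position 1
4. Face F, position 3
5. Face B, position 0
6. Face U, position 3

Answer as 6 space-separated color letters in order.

After move 1 (U'): U=WWWW F=OOGG R=GGRR B=RRBB L=BBOO
After move 2 (R'): R=GRGR U=WBWR F=OWGW D=YOYG B=YRYB
After move 3 (F'): F=WWOG U=WBGG R=ORYR D=BOYG L=BROW
After move 4 (R): R=YORR U=WWGG F=WOOG D=BYYY B=GRBB
After move 5 (U'): U=WGWG F=BROG R=WORR B=YOBB L=GROW
After move 6 (R): R=RWRO U=WRWG F=BYOY D=BBYY B=GOGB
After move 7 (R): R=RROW U=WYWY F=BBOY D=BGYG B=GORB
Query 1: L[0] = G
Query 2: R[0] = R
Query 3: R[1] = R
Query 4: F[3] = Y
Query 5: B[0] = G
Query 6: U[3] = Y

Answer: G R R Y G Y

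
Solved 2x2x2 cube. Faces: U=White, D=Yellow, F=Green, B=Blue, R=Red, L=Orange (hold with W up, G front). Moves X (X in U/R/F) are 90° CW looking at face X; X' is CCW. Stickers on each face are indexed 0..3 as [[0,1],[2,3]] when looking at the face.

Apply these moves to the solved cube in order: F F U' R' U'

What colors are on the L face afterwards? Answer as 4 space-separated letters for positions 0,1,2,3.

After move 1 (F): F=GGGG U=WWOO R=WRWR D=RRYY L=OYOY
After move 2 (F): F=GGGG U=WWYY R=OROR D=WWYY L=OROR
After move 3 (U'): U=WYWY F=ORGG R=GGOR B=ORBB L=BBOR
After move 4 (R'): R=GRGO U=WBWO F=OYGY D=WRYG B=YRWB
After move 5 (U'): U=BOWW F=BBGY R=OYGO B=GRWB L=YROR
Query: L face = YROR

Answer: Y R O R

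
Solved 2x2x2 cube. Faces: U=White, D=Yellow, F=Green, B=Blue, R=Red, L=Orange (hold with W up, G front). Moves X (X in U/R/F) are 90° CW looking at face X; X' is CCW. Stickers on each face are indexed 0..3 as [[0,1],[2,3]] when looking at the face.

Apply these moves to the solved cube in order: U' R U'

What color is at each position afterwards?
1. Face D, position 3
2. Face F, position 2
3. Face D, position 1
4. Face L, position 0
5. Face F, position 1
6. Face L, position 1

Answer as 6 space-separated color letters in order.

After move 1 (U'): U=WWWW F=OOGG R=GGRR B=RRBB L=BBOO
After move 2 (R): R=RGRG U=WOWG F=OYGY D=YBYR B=WRWB
After move 3 (U'): U=OGWW F=BBGY R=OYRG B=RGWB L=WROO
Query 1: D[3] = R
Query 2: F[2] = G
Query 3: D[1] = B
Query 4: L[0] = W
Query 5: F[1] = B
Query 6: L[1] = R

Answer: R G B W B R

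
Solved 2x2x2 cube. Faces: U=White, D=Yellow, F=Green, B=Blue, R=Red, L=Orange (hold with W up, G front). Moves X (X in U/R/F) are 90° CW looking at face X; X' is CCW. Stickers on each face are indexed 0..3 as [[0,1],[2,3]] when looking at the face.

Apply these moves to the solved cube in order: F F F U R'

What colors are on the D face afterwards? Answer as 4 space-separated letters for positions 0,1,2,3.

After move 1 (F): F=GGGG U=WWOO R=WRWR D=RRYY L=OYOY
After move 2 (F): F=GGGG U=WWYY R=OROR D=WWYY L=OROR
After move 3 (F): F=GGGG U=WWRR R=YRYR D=OOYY L=OWOW
After move 4 (U): U=RWRW F=YRGG R=BBYR B=OWBB L=GGOW
After move 5 (R'): R=BRBY U=RBRO F=YWGW D=ORYG B=YWOB
Query: D face = ORYG

Answer: O R Y G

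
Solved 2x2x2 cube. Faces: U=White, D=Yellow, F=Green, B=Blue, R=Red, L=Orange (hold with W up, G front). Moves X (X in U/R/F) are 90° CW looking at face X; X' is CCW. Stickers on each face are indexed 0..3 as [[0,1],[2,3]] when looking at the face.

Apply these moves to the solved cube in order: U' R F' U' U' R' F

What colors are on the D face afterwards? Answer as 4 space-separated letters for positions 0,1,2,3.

Answer: B G Y G

Derivation:
After move 1 (U'): U=WWWW F=OOGG R=GGRR B=RRBB L=BBOO
After move 2 (R): R=RGRG U=WOWG F=OYGY D=YBYR B=WRWB
After move 3 (F'): F=YYOG U=WORR R=BGYG D=BOYR L=BGOW
After move 4 (U'): U=ORWR F=BGOG R=YYYG B=BGWB L=WROW
After move 5 (U'): U=RROW F=WROG R=BGYG B=YYWB L=BGOW
After move 6 (R'): R=GGBY U=RWOY F=WROW D=BRYG B=RYOB
After move 7 (F): F=OWWR U=RWWG R=OGYY D=BGYG L=BBOR
Query: D face = BGYG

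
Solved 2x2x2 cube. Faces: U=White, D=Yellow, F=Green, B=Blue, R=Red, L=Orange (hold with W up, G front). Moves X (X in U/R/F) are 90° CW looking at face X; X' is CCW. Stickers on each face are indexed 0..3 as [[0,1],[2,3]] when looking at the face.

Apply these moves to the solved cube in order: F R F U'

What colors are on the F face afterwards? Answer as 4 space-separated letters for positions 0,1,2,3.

Answer: O R Y R

Derivation:
After move 1 (F): F=GGGG U=WWOO R=WRWR D=RRYY L=OYOY
After move 2 (R): R=WWRR U=WGOG F=GRGY D=RBYB B=OBWB
After move 3 (F): F=GGYR U=WGYY R=OWGR D=RWYB L=OROB
After move 4 (U'): U=GYWY F=ORYR R=GGGR B=OWWB L=OBOB
Query: F face = ORYR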